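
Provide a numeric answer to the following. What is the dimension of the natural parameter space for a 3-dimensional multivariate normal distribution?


Exponential family dimension calculation:
For 3-dim MVN: mean has 3 params, covariance has 3*4/2 = 6 unique entries.
Total dim = 3 + 6 = 9.

9


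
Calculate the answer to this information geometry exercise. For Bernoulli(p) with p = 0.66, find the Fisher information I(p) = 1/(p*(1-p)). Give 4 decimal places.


For Bernoulli(p), Fisher information is I(p) = 1/(p*(1-p)).
p = 0.66, 1-p = 0.34.
p*(1-p) = 0.2244.
I(p) = 1/0.2244 = 4.4563

4.4563


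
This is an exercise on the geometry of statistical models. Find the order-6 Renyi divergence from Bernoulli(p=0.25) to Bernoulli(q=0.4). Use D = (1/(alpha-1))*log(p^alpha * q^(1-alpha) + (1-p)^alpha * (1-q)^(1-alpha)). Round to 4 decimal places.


Renyi divergence of order alpha between Bernoulli distributions:
D = (1/(alpha-1))*log(p^alpha * q^(1-alpha) + (1-p)^alpha * (1-q)^(1-alpha)).
alpha = 6, p = 0.25, q = 0.4.
p^alpha * q^(1-alpha) = 0.25^6 * 0.4^-5 = 0.023842.
(1-p)^alpha * (1-q)^(1-alpha) = 0.75^6 * 0.6^-5 = 2.288818.
sum = 0.023842 + 2.288818 = 2.31266.
D = (1/5)*log(2.31266) = 0.1677

0.1677


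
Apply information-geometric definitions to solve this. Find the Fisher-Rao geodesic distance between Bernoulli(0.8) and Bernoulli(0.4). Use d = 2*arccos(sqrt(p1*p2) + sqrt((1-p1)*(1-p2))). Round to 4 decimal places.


Geodesic distance on Bernoulli manifold:
d(p1,p2) = 2*arccos(sqrt(p1*p2) + sqrt((1-p1)*(1-p2))).
sqrt(p1*p2) = sqrt(0.8*0.4) = 0.565685.
sqrt((1-p1)*(1-p2)) = sqrt(0.2*0.6) = 0.34641.
arg = 0.565685 + 0.34641 = 0.912096.
d = 2*arccos(0.912096) = 0.8449

0.8449


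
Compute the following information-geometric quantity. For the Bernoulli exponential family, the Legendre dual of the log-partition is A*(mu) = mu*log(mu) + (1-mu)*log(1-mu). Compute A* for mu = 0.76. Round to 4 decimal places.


Legendre transform for Bernoulli:
A*(mu) = mu*log(mu) + (1-mu)*log(1-mu).
mu = 0.76, 1-mu = 0.24.
mu*log(mu) = 0.76*log(0.76) = -0.208572.
(1-mu)*log(1-mu) = 0.24*log(0.24) = -0.342508.
A* = -0.208572 + -0.342508 = -0.5511

-0.5511


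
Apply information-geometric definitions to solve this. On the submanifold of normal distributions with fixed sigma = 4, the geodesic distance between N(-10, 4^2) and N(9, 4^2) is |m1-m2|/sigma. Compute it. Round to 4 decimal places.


On the fixed-variance normal subfamily, geodesic distance = |m1-m2|/sigma.
|-10 - 9| = 19.
sigma = 4.
d = 19/4 = 4.7500

4.7500


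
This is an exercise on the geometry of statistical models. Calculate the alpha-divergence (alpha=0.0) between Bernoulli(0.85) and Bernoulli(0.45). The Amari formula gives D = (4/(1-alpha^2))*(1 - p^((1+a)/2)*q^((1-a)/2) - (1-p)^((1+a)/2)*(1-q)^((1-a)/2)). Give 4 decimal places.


Amari alpha-divergence:
D = (4/(1-alpha^2))*(1 - p^((1+a)/2)*q^((1-a)/2) - (1-p)^((1+a)/2)*(1-q)^((1-a)/2)).
alpha = 0.0, p = 0.85, q = 0.45.
e1 = (1+alpha)/2 = 0.5, e2 = (1-alpha)/2 = 0.5.
t1 = p^e1 * q^e2 = 0.85^0.5 * 0.45^0.5 = 0.618466.
t2 = (1-p)^e1 * (1-q)^e2 = 0.15^0.5 * 0.55^0.5 = 0.287228.
4/(1-alpha^2) = 4.0.
D = 4.0*(1 - 0.618466 - 0.287228) = 0.3772

0.3772


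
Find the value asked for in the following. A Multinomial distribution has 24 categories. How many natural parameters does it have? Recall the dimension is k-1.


Exponential family dimension calculation:
For Multinomial with k=24 categories, dim = k-1 = 23.

23


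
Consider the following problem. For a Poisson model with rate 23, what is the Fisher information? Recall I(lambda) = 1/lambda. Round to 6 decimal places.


Fisher information for Poisson: I(lambda) = 1/lambda.
lambda = 23.
I(lambda) = 1/23 = 0.043478

0.043478


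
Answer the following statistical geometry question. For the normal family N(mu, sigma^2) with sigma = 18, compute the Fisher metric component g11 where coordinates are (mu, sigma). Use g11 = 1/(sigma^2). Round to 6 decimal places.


For the 2-parameter normal family, the Fisher metric has:
  g11 = 1/sigma^2, g22 = 2/sigma^2.
sigma = 18, sigma^2 = 324.
g11 = 0.003086

0.003086


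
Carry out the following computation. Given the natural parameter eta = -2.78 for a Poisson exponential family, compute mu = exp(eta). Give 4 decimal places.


Expectation parameter for Poisson exponential family:
mu = exp(eta).
eta = -2.78.
mu = exp(-2.78) = 0.0620

0.0620


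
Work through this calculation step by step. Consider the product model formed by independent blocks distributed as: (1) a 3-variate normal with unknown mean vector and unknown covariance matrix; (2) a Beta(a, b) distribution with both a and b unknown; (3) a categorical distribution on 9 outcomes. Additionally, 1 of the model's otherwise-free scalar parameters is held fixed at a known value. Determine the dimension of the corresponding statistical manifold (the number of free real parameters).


The dimension of a statistical manifold equals the number of free
(independent) real parameters of the model. For a product of independent
blocks the parameter counts add.
- 3-variate normal: 3 (mean) + 3*4/2 = 6 (symmetric covariance) = 9.
- Beta (a, b): 2.
- categorical on 9 outcomes (probabilities sum to 1): 9-1 = 8.
Total = 9 + 2 + 8 = 19.
1 parameter(s) fixed at known values: 19 - 1 = 18.
Dimension = 18

18


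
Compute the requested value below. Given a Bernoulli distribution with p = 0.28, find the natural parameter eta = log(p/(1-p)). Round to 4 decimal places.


Natural parameter for Bernoulli: eta = log(p/(1-p)).
p = 0.28, 1-p = 0.72.
p/(1-p) = 0.388889.
eta = log(0.388889) = -0.9445

-0.9445


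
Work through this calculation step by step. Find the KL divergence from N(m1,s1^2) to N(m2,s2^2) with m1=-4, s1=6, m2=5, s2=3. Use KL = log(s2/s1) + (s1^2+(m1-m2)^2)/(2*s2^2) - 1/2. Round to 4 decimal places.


KL divergence between normal distributions:
KL = log(s2/s1) + (s1^2 + (m1-m2)^2)/(2*s2^2) - 1/2.
log(3/6) = -0.693147.
(6^2 + (-4-5)^2)/(2*3^2) = (36 + 81)/18 = 6.5.
KL = -0.693147 + 6.5 - 0.5 = 5.3069

5.3069


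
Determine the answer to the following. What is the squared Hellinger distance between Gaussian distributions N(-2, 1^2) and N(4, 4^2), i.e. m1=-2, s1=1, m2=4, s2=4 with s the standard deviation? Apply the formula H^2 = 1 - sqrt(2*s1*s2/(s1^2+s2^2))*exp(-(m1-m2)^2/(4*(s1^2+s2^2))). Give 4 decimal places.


Squared Hellinger distance for Gaussians:
H^2 = 1 - sqrt(2*s1*s2/(s1^2+s2^2)) * exp(-(m1-m2)^2/(4*(s1^2+s2^2))).
s1^2 = 1, s2^2 = 16, s1^2+s2^2 = 17.
sqrt(2*1*4/(17)) = 0.685994.
(m1-m2)^2 = (-6)^2 = 36.
exp(-36/(4*17)) = exp(-0.529412) = 0.588951.
H^2 = 1 - 0.685994*0.588951 = 0.5960

0.5960


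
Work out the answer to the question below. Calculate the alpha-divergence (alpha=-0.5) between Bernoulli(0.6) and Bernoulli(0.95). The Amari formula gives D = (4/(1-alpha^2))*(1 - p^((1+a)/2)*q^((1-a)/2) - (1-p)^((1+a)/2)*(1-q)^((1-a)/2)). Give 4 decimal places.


Amari alpha-divergence:
D = (4/(1-alpha^2))*(1 - p^((1+a)/2)*q^((1-a)/2) - (1-p)^((1+a)/2)*(1-q)^((1-a)/2)).
alpha = -0.5, p = 0.6, q = 0.95.
e1 = (1+alpha)/2 = 0.25, e2 = (1-alpha)/2 = 0.75.
t1 = p^e1 * q^e2 = 0.6^0.25 * 0.95^0.75 = 0.846897.
t2 = (1-p)^e1 * (1-q)^e2 = 0.4^0.25 * 0.05^0.75 = 0.08409.
4/(1-alpha^2) = 5.333333.
D = 5.333333*(1 - 0.846897 - 0.08409) = 0.3681

0.3681


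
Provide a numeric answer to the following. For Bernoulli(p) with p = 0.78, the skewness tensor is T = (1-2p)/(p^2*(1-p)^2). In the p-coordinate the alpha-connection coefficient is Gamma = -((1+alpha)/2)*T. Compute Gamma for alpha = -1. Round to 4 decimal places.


Skewness (Amari-Chentsov) tensor: T = (1-2p)/(p^2*(1-p)^2).
p = 0.78, 1-2p = -0.56, p^2 = 0.6084, (1-p)^2 = 0.0484.
T = -0.56/(0.6084 * 0.0484) = -19.017502.
In the p-coordinate, Gamma^(alpha) = Gamma^(0) - (alpha/2)*T with Gamma^(0) = (1/2)*g'(p) = -T/2,
so Gamma^(alpha) = -((1+alpha)/2)*T.
alpha = -1, -(1+alpha)/2 = 0.0.
Gamma = 0.0 * -19.017502 = 0.0000

0.0000


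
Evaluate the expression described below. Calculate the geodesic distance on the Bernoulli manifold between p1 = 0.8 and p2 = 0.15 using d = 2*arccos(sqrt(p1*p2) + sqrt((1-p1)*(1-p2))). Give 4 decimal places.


Geodesic distance on Bernoulli manifold:
d(p1,p2) = 2*arccos(sqrt(p1*p2) + sqrt((1-p1)*(1-p2))).
sqrt(p1*p2) = sqrt(0.8*0.15) = 0.34641.
sqrt((1-p1)*(1-p2)) = sqrt(0.2*0.85) = 0.412311.
arg = 0.34641 + 0.412311 = 0.758721.
d = 2*arccos(0.758721) = 1.4189

1.4189


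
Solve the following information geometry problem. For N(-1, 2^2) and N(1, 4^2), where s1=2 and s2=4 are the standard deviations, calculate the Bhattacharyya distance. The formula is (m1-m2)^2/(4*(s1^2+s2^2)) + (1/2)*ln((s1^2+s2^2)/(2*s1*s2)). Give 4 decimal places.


Bhattacharyya distance between two Gaussians:
DB = (m1-m2)^2/(4*(s1^2+s2^2)) + (1/2)*ln((s1^2+s2^2)/(2*s1*s2)).
(m1-m2)^2 = (-2)^2 = 4.
s1^2+s2^2 = 4 + 16 = 20.
term1 = 4/80 = 0.05.
term2 = 0.5*ln(20/16.0) = 0.111572.
DB = 0.05 + 0.111572 = 0.1616

0.1616


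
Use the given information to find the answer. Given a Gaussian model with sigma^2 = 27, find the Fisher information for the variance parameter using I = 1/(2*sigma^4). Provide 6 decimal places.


Fisher information for variance: I(sigma^2) = 1/(2*sigma^4).
sigma^2 = 27, so sigma^4 = 729.
I = 1/(2*729) = 1/1458 = 0.000686

0.000686


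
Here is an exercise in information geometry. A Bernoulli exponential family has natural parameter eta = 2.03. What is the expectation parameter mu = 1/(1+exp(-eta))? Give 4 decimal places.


Dual coordinate (expectation parameter) for Bernoulli:
mu = 1/(1+exp(-eta)).
eta = 2.03.
exp(-eta) = exp(-2.03) = 0.131336.
mu = 1/(1+0.131336) = 0.8839

0.8839


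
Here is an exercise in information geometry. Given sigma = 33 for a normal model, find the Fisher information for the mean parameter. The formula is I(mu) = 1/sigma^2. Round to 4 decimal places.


The Fisher information for the mean of a normal distribution is I(mu) = 1/sigma^2.
sigma = 33, so sigma^2 = 1089.
I(mu) = 1/1089 = 0.0009

0.0009


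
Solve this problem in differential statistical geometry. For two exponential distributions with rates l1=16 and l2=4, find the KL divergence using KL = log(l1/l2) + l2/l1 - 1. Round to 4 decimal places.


KL divergence for exponential family:
KL = log(l1/l2) + l2/l1 - 1.
log(16/4) = 1.386294.
4/16 = 0.25.
KL = 1.386294 + 0.25 - 1 = 0.6363

0.6363


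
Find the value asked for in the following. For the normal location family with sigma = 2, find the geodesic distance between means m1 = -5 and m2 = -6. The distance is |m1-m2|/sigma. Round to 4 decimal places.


On the fixed-variance normal subfamily, geodesic distance = |m1-m2|/sigma.
|-5 - -6| = 1.
sigma = 2.
d = 1/2 = 0.5000

0.5000


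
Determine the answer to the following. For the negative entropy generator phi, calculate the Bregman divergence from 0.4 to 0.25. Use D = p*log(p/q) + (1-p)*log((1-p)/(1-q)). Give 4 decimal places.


Bregman divergence with negative entropy generator:
D = p*log(p/q) + (1-p)*log((1-p)/(1-q)).
p = 0.4, q = 0.25.
p*log(p/q) = 0.4*log(0.4/0.25) = 0.188001.
(1-p)*log((1-p)/(1-q)) = 0.6*log(0.6/0.75) = -0.133886.
D = 0.188001 + -0.133886 = 0.0541

0.0541


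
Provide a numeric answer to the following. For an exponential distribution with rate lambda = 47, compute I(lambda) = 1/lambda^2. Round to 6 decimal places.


Fisher information for exponential: I(lambda) = 1/lambda^2.
lambda = 47, lambda^2 = 2209.
I = 1/2209 = 0.000453

0.000453


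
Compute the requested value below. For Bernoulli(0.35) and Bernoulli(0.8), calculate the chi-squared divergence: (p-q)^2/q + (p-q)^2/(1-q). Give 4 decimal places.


Chi-squared divergence between Bernoulli distributions:
chi^2 = (p-q)^2/q + (p-q)^2/(1-q).
p = 0.35, q = 0.8, p-q = -0.45.
(p-q)^2 = 0.2025.
term1 = 0.2025/0.8 = 0.253125.
term2 = 0.2025/0.2 = 1.0125.
chi^2 = 0.253125 + 1.0125 = 1.2656

1.2656


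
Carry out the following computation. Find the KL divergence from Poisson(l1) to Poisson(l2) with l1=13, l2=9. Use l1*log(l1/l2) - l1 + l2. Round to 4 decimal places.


KL divergence for Poisson:
KL = l1*log(l1/l2) - l1 + l2.
l1 = 13, l2 = 9.
log(13/9) = 0.367725.
l1*log(l1/l2) = 13 * 0.367725 = 4.780422.
KL = 4.780422 - 13 + 9 = 0.7804

0.7804


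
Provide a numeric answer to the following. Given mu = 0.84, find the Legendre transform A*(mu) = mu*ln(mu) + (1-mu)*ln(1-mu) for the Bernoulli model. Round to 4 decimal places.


Legendre transform for Bernoulli:
A*(mu) = mu*log(mu) + (1-mu)*log(1-mu).
mu = 0.84, 1-mu = 0.16.
mu*log(mu) = 0.84*log(0.84) = -0.146457.
(1-mu)*log(1-mu) = 0.16*log(0.16) = -0.293213.
A* = -0.146457 + -0.293213 = -0.4397

-0.4397


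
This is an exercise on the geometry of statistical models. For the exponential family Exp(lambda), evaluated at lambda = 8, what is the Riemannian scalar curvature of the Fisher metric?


This family has a single free parameter, so its statistical manifold
is 1-dimensional. The Riemann curvature tensor of any 1-dimensional
Riemannian manifold vanishes identically, so R = 0.

0


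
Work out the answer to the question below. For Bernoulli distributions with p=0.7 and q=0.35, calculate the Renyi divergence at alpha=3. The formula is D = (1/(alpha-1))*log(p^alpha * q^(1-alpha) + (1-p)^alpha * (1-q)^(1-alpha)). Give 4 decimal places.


Renyi divergence of order alpha between Bernoulli distributions:
D = (1/(alpha-1))*log(p^alpha * q^(1-alpha) + (1-p)^alpha * (1-q)^(1-alpha)).
alpha = 3, p = 0.7, q = 0.35.
p^alpha * q^(1-alpha) = 0.7^3 * 0.35^-2 = 2.8.
(1-p)^alpha * (1-q)^(1-alpha) = 0.3^3 * 0.65^-2 = 0.063905.
sum = 2.8 + 0.063905 = 2.863905.
D = (1/2)*log(2.863905) = 0.5261

0.5261


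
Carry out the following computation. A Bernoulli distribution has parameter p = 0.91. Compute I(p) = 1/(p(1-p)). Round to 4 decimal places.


For Bernoulli(p), Fisher information is I(p) = 1/(p*(1-p)).
p = 0.91, 1-p = 0.09.
p*(1-p) = 0.0819.
I(p) = 1/0.0819 = 12.2100

12.2100


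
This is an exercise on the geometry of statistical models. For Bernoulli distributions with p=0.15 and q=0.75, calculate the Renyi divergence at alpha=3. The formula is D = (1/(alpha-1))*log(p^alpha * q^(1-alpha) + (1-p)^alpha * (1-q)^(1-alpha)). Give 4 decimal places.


Renyi divergence of order alpha between Bernoulli distributions:
D = (1/(alpha-1))*log(p^alpha * q^(1-alpha) + (1-p)^alpha * (1-q)^(1-alpha)).
alpha = 3, p = 0.15, q = 0.75.
p^alpha * q^(1-alpha) = 0.15^3 * 0.75^-2 = 0.006.
(1-p)^alpha * (1-q)^(1-alpha) = 0.85^3 * 0.25^-2 = 9.826.
sum = 0.006 + 9.826 = 9.832.
D = (1/2)*log(9.832) = 1.1428

1.1428


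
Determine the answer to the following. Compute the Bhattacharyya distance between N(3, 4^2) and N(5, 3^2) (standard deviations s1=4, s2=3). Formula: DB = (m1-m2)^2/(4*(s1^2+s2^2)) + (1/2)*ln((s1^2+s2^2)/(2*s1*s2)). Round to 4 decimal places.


Bhattacharyya distance between two Gaussians:
DB = (m1-m2)^2/(4*(s1^2+s2^2)) + (1/2)*ln((s1^2+s2^2)/(2*s1*s2)).
(m1-m2)^2 = (-2)^2 = 4.
s1^2+s2^2 = 16 + 9 = 25.
term1 = 4/100 = 0.04.
term2 = 0.5*ln(25/24.0) = 0.020411.
DB = 0.04 + 0.020411 = 0.0604

0.0604


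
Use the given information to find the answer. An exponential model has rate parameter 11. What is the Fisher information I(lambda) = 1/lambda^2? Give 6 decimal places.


Fisher information for exponential: I(lambda) = 1/lambda^2.
lambda = 11, lambda^2 = 121.
I = 1/121 = 0.008264

0.008264


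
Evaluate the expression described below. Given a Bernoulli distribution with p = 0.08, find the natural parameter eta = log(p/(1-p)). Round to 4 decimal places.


Natural parameter for Bernoulli: eta = log(p/(1-p)).
p = 0.08, 1-p = 0.92.
p/(1-p) = 0.086957.
eta = log(0.086957) = -2.4423

-2.4423


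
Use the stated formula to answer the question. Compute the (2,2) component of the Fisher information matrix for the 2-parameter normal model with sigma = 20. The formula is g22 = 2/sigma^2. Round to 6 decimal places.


For the 2-parameter normal family, the Fisher metric has:
  g11 = 1/sigma^2, g22 = 2/sigma^2.
sigma = 20, sigma^2 = 400.
g22 = 0.005000

0.005000


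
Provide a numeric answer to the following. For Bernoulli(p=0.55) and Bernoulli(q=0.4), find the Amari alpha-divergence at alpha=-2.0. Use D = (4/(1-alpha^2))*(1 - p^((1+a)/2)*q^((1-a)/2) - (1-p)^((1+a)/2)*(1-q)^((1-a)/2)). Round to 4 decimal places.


Amari alpha-divergence:
D = (4/(1-alpha^2))*(1 - p^((1+a)/2)*q^((1-a)/2) - (1-p)^((1+a)/2)*(1-q)^((1-a)/2)).
alpha = -2.0, p = 0.55, q = 0.4.
e1 = (1+alpha)/2 = -0.5, e2 = (1-alpha)/2 = 1.5.
t1 = p^e1 * q^e2 = 0.55^-0.5 * 0.4^1.5 = 0.341121.
t2 = (1-p)^e1 * (1-q)^e2 = 0.45^-0.5 * 0.6^1.5 = 0.69282.
4/(1-alpha^2) = -1.333333.
D = -1.333333*(1 - 0.341121 - 0.69282) = 0.0453

0.0453


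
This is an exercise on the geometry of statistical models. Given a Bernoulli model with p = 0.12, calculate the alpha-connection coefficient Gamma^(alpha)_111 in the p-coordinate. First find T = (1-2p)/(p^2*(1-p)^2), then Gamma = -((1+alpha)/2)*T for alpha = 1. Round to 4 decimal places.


Skewness (Amari-Chentsov) tensor: T = (1-2p)/(p^2*(1-p)^2).
p = 0.12, 1-2p = 0.76, p^2 = 0.0144, (1-p)^2 = 0.7744.
T = 0.76/(0.0144 * 0.7744) = 68.153122.
In the p-coordinate, Gamma^(alpha) = Gamma^(0) - (alpha/2)*T with Gamma^(0) = (1/2)*g'(p) = -T/2,
so Gamma^(alpha) = -((1+alpha)/2)*T.
alpha = 1, -(1+alpha)/2 = -1.0.
Gamma = -1.0 * 68.153122 = -68.1531

-68.1531


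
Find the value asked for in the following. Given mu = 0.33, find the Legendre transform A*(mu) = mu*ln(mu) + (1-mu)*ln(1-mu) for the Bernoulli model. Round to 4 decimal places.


Legendre transform for Bernoulli:
A*(mu) = mu*log(mu) + (1-mu)*log(1-mu).
mu = 0.33, 1-mu = 0.67.
mu*log(mu) = 0.33*log(0.33) = -0.365859.
(1-mu)*log(1-mu) = 0.67*log(0.67) = -0.26832.
A* = -0.365859 + -0.26832 = -0.6342

-0.6342


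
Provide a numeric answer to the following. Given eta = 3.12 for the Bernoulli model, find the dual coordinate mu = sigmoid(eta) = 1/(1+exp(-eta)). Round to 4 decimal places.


Dual coordinate (expectation parameter) for Bernoulli:
mu = 1/(1+exp(-eta)).
eta = 3.12.
exp(-eta) = exp(-3.12) = 0.044157.
mu = 1/(1+0.044157) = 0.9577

0.9577


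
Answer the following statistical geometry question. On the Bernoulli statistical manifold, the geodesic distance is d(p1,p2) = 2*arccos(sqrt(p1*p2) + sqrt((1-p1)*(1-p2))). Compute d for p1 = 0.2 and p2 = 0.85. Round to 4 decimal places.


Geodesic distance on Bernoulli manifold:
d(p1,p2) = 2*arccos(sqrt(p1*p2) + sqrt((1-p1)*(1-p2))).
sqrt(p1*p2) = sqrt(0.2*0.85) = 0.412311.
sqrt((1-p1)*(1-p2)) = sqrt(0.8*0.15) = 0.34641.
arg = 0.412311 + 0.34641 = 0.758721.
d = 2*arccos(0.758721) = 1.4189

1.4189


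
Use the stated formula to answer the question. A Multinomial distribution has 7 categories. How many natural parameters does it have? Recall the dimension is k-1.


Exponential family dimension calculation:
For Multinomial with k=7 categories, dim = k-1 = 6.

6


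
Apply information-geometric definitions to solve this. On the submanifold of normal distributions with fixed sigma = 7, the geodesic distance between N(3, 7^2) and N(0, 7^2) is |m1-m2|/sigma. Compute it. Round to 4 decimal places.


On the fixed-variance normal subfamily, geodesic distance = |m1-m2|/sigma.
|3 - 0| = 3.
sigma = 7.
d = 3/7 = 0.4286

0.4286


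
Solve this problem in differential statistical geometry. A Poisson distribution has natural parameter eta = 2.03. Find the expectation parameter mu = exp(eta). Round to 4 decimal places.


Expectation parameter for Poisson exponential family:
mu = exp(eta).
eta = 2.03.
mu = exp(2.03) = 7.6141

7.6141


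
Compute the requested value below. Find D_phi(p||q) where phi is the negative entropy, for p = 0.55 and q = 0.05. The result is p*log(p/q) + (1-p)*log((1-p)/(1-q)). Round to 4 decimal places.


Bregman divergence with negative entropy generator:
D = p*log(p/q) + (1-p)*log((1-p)/(1-q)).
p = 0.55, q = 0.05.
p*log(p/q) = 0.55*log(0.55/0.05) = 1.318842.
(1-p)*log((1-p)/(1-q)) = 0.45*log(0.45/0.95) = -0.336246.
D = 1.318842 + -0.336246 = 0.9826

0.9826


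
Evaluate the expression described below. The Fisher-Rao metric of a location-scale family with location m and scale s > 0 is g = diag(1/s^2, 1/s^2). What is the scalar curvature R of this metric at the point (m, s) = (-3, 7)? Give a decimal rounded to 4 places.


The metric has the form g = (A dm^2 + B ds^2)/s^2 with A = 1, B = 1.
Substitute u = sqrt(A/B)*m: g = B*(du^2 + ds^2)/s^2, i.e. B times the
Poincare upper half-plane metric, which has constant Gaussian curvature -1.
Scaling a 2D metric by a constant c divides the Gaussian curvature by c,
so K = -1/B = -1/(1) = -1.0000 everywhere (the point (m, s) = (-3, 7) is irrelevant:
the curvature is constant).
Scalar curvature in dimension 2: R = 2K = -2/(1) = -2.0000.

-2.0000


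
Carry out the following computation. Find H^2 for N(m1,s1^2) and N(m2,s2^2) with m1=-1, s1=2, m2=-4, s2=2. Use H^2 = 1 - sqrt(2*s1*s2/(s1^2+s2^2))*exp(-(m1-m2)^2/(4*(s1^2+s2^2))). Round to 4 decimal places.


Squared Hellinger distance for Gaussians:
H^2 = 1 - sqrt(2*s1*s2/(s1^2+s2^2)) * exp(-(m1-m2)^2/(4*(s1^2+s2^2))).
s1^2 = 4, s2^2 = 4, s1^2+s2^2 = 8.
sqrt(2*2*2/(8)) = 1.0.
(m1-m2)^2 = (3)^2 = 9.
exp(-9/(4*8)) = exp(-0.28125) = 0.75484.
H^2 = 1 - 1.0*0.75484 = 0.2452

0.2452


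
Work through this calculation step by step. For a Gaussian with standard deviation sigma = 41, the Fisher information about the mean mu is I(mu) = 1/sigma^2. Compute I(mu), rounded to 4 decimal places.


The Fisher information for the mean of a normal distribution is I(mu) = 1/sigma^2.
sigma = 41, so sigma^2 = 1681.
I(mu) = 1/1681 = 0.0006

0.0006


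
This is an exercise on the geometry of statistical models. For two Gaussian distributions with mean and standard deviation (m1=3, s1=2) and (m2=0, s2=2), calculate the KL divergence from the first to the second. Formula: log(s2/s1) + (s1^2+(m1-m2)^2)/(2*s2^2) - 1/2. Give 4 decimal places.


KL divergence between normal distributions:
KL = log(s2/s1) + (s1^2 + (m1-m2)^2)/(2*s2^2) - 1/2.
log(2/2) = 0.0.
(2^2 + (3-0)^2)/(2*2^2) = (4 + 9)/8 = 1.625.
KL = 0.0 + 1.625 - 0.5 = 1.1250

1.1250


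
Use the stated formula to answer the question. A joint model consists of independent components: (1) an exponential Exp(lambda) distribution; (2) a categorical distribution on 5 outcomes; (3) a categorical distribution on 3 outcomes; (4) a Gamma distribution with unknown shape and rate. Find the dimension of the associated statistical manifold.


The dimension of a statistical manifold equals the number of free
(independent) real parameters of the model. For a product of independent
blocks the parameter counts add.
- exponential (lambda): 1.
- categorical on 5 outcomes (probabilities sum to 1): 5-1 = 4.
- categorical on 3 outcomes (probabilities sum to 1): 3-1 = 2.
- Gamma (shape, rate): 2.
Total = 1 + 4 + 2 + 2 = 9.
Dimension = 9

9


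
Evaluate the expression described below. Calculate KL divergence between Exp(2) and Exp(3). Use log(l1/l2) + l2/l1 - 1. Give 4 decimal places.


KL divergence for exponential family:
KL = log(l1/l2) + l2/l1 - 1.
log(2/3) = -0.405465.
3/2 = 1.5.
KL = -0.405465 + 1.5 - 1 = 0.0945

0.0945


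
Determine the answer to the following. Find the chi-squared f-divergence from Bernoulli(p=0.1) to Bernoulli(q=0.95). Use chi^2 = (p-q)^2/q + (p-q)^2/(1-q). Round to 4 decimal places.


Chi-squared divergence between Bernoulli distributions:
chi^2 = (p-q)^2/q + (p-q)^2/(1-q).
p = 0.1, q = 0.95, p-q = -0.85.
(p-q)^2 = 0.7225.
term1 = 0.7225/0.95 = 0.760526.
term2 = 0.7225/0.05 = 14.45.
chi^2 = 0.760526 + 14.45 = 15.2105

15.2105


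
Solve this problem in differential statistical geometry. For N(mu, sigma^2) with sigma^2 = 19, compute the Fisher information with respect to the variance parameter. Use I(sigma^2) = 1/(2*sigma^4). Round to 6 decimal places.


Fisher information for variance: I(sigma^2) = 1/(2*sigma^4).
sigma^2 = 19, so sigma^4 = 361.
I = 1/(2*361) = 1/722 = 0.001385

0.001385


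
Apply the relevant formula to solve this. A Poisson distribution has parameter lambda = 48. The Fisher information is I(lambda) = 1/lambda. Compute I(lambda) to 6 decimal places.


Fisher information for Poisson: I(lambda) = 1/lambda.
lambda = 48.
I(lambda) = 1/48 = 0.020833

0.020833


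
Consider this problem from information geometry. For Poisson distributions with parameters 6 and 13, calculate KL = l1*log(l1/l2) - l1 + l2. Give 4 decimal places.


KL divergence for Poisson:
KL = l1*log(l1/l2) - l1 + l2.
l1 = 6, l2 = 13.
log(6/13) = -0.77319.
l1*log(l1/l2) = 6 * -0.77319 = -4.639139.
KL = -4.639139 - 6 + 13 = 2.3609

2.3609


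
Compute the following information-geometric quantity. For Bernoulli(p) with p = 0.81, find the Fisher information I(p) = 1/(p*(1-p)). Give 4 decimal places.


For Bernoulli(p), Fisher information is I(p) = 1/(p*(1-p)).
p = 0.81, 1-p = 0.19.
p*(1-p) = 0.1539.
I(p) = 1/0.1539 = 6.4977

6.4977


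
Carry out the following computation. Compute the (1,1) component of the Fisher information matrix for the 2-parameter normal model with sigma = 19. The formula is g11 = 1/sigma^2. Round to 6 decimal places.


For the 2-parameter normal family, the Fisher metric has:
  g11 = 1/sigma^2, g22 = 2/sigma^2.
sigma = 19, sigma^2 = 361.
g11 = 0.002770

0.002770


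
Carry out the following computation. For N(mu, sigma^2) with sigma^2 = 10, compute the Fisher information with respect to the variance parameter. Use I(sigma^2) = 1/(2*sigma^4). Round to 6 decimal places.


Fisher information for variance: I(sigma^2) = 1/(2*sigma^4).
sigma^2 = 10, so sigma^4 = 100.
I = 1/(2*100) = 1/200 = 0.005000

0.005000


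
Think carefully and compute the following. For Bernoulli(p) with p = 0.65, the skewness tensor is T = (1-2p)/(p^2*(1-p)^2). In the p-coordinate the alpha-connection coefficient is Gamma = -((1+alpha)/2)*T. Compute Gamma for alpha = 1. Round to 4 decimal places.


Skewness (Amari-Chentsov) tensor: T = (1-2p)/(p^2*(1-p)^2).
p = 0.65, 1-2p = -0.3, p^2 = 0.4225, (1-p)^2 = 0.1225.
T = -0.3/(0.4225 * 0.1225) = -5.796401.
In the p-coordinate, Gamma^(alpha) = Gamma^(0) - (alpha/2)*T with Gamma^(0) = (1/2)*g'(p) = -T/2,
so Gamma^(alpha) = -((1+alpha)/2)*T.
alpha = 1, -(1+alpha)/2 = -1.0.
Gamma = -1.0 * -5.796401 = 5.7964

5.7964


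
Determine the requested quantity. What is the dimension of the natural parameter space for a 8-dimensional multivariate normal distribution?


Exponential family dimension calculation:
For 8-dim MVN: mean has 8 params, covariance has 8*9/2 = 36 unique entries.
Total dim = 8 + 36 = 44.

44


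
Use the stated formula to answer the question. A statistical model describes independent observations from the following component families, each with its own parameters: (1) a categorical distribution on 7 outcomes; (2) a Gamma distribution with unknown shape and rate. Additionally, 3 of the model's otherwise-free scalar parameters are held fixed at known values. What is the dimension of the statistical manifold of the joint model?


The dimension of a statistical manifold equals the number of free
(independent) real parameters of the model. For a product of independent
blocks the parameter counts add.
- categorical on 7 outcomes (probabilities sum to 1): 7-1 = 6.
- Gamma (shape, rate): 2.
Total = 6 + 2 = 8.
3 parameter(s) fixed at known values: 8 - 3 = 5.
Dimension = 5

5


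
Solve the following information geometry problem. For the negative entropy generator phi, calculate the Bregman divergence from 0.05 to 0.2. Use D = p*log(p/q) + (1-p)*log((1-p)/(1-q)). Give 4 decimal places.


Bregman divergence with negative entropy generator:
D = p*log(p/q) + (1-p)*log((1-p)/(1-q)).
p = 0.05, q = 0.2.
p*log(p/q) = 0.05*log(0.05/0.2) = -0.069315.
(1-p)*log((1-p)/(1-q)) = 0.95*log(0.95/0.8) = 0.163258.
D = -0.069315 + 0.163258 = 0.0939

0.0939


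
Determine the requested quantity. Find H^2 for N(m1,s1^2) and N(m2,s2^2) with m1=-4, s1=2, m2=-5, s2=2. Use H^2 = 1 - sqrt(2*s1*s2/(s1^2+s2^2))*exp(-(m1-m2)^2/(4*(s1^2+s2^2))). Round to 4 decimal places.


Squared Hellinger distance for Gaussians:
H^2 = 1 - sqrt(2*s1*s2/(s1^2+s2^2)) * exp(-(m1-m2)^2/(4*(s1^2+s2^2))).
s1^2 = 4, s2^2 = 4, s1^2+s2^2 = 8.
sqrt(2*2*2/(8)) = 1.0.
(m1-m2)^2 = (1)^2 = 1.
exp(-1/(4*8)) = exp(-0.03125) = 0.969233.
H^2 = 1 - 1.0*0.969233 = 0.0308

0.0308


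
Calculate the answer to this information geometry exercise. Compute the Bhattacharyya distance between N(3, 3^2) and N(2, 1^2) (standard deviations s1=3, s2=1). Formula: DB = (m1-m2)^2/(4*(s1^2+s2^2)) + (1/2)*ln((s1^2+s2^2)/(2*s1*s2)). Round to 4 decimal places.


Bhattacharyya distance between two Gaussians:
DB = (m1-m2)^2/(4*(s1^2+s2^2)) + (1/2)*ln((s1^2+s2^2)/(2*s1*s2)).
(m1-m2)^2 = (1)^2 = 1.
s1^2+s2^2 = 9 + 1 = 10.
term1 = 1/40 = 0.025.
term2 = 0.5*ln(10/6.0) = 0.255413.
DB = 0.025 + 0.255413 = 0.2804

0.2804


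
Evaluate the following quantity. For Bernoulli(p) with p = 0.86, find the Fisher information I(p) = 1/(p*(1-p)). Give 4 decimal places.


For Bernoulli(p), Fisher information is I(p) = 1/(p*(1-p)).
p = 0.86, 1-p = 0.14.
p*(1-p) = 0.1204.
I(p) = 1/0.1204 = 8.3056

8.3056


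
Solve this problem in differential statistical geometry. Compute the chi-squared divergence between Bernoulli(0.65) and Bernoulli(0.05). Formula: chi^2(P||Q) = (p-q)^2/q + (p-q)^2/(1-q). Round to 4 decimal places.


Chi-squared divergence between Bernoulli distributions:
chi^2 = (p-q)^2/q + (p-q)^2/(1-q).
p = 0.65, q = 0.05, p-q = 0.6.
(p-q)^2 = 0.36.
term1 = 0.36/0.05 = 7.2.
term2 = 0.36/0.95 = 0.378947.
chi^2 = 7.2 + 0.378947 = 7.5789

7.5789


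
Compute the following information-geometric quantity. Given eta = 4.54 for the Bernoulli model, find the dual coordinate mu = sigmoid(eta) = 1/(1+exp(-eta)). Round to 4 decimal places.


Dual coordinate (expectation parameter) for Bernoulli:
mu = 1/(1+exp(-eta)).
eta = 4.54.
exp(-eta) = exp(-4.54) = 0.010673.
mu = 1/(1+0.010673) = 0.9894

0.9894


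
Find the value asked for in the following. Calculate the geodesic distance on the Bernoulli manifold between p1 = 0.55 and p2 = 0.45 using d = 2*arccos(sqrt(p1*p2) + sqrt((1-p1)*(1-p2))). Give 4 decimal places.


Geodesic distance on Bernoulli manifold:
d(p1,p2) = 2*arccos(sqrt(p1*p2) + sqrt((1-p1)*(1-p2))).
sqrt(p1*p2) = sqrt(0.55*0.45) = 0.497494.
sqrt((1-p1)*(1-p2)) = sqrt(0.45*0.55) = 0.497494.
arg = 0.497494 + 0.497494 = 0.994987.
d = 2*arccos(0.994987) = 0.2003

0.2003


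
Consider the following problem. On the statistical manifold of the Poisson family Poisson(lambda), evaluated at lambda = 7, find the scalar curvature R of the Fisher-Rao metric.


This family has a single free parameter, so its statistical manifold
is 1-dimensional. The Riemann curvature tensor of any 1-dimensional
Riemannian manifold vanishes identically, so R = 0.

0


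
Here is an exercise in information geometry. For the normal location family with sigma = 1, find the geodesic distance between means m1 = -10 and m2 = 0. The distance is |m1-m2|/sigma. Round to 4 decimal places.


On the fixed-variance normal subfamily, geodesic distance = |m1-m2|/sigma.
|-10 - 0| = 10.
sigma = 1.
d = 10/1 = 10.0000

10.0000


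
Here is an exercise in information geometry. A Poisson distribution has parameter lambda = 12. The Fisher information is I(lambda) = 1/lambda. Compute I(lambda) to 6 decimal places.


Fisher information for Poisson: I(lambda) = 1/lambda.
lambda = 12.
I(lambda) = 1/12 = 0.083333

0.083333


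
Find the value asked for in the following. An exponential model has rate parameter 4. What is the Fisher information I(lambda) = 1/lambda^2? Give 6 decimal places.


Fisher information for exponential: I(lambda) = 1/lambda^2.
lambda = 4, lambda^2 = 16.
I = 1/16 = 0.062500

0.062500


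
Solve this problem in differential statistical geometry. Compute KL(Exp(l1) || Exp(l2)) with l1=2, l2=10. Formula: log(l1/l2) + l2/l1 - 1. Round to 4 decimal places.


KL divergence for exponential family:
KL = log(l1/l2) + l2/l1 - 1.
log(2/10) = -1.609438.
10/2 = 5.0.
KL = -1.609438 + 5.0 - 1 = 2.3906

2.3906


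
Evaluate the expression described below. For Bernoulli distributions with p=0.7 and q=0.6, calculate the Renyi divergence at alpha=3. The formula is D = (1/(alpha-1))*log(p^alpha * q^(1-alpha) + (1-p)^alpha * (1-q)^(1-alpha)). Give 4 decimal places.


Renyi divergence of order alpha between Bernoulli distributions:
D = (1/(alpha-1))*log(p^alpha * q^(1-alpha) + (1-p)^alpha * (1-q)^(1-alpha)).
alpha = 3, p = 0.7, q = 0.6.
p^alpha * q^(1-alpha) = 0.7^3 * 0.6^-2 = 0.952778.
(1-p)^alpha * (1-q)^(1-alpha) = 0.3^3 * 0.4^-2 = 0.16875.
sum = 0.952778 + 0.16875 = 1.121528.
D = (1/2)*log(1.121528) = 0.0573

0.0573


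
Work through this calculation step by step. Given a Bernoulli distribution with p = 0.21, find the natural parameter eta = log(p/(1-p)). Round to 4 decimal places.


Natural parameter for Bernoulli: eta = log(p/(1-p)).
p = 0.21, 1-p = 0.79.
p/(1-p) = 0.265823.
eta = log(0.265823) = -1.3249

-1.3249


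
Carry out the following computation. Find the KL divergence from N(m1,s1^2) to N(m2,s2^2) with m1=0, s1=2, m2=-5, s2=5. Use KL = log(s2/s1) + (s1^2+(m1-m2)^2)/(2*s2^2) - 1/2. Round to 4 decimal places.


KL divergence between normal distributions:
KL = log(s2/s1) + (s1^2 + (m1-m2)^2)/(2*s2^2) - 1/2.
log(5/2) = 0.916291.
(2^2 + (0--5)^2)/(2*5^2) = (4 + 25)/50 = 0.58.
KL = 0.916291 + 0.58 - 0.5 = 0.9963

0.9963


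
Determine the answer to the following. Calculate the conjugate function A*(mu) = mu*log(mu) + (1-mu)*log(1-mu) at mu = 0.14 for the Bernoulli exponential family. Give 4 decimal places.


Legendre transform for Bernoulli:
A*(mu) = mu*log(mu) + (1-mu)*log(1-mu).
mu = 0.14, 1-mu = 0.86.
mu*log(mu) = 0.14*log(0.14) = -0.275256.
(1-mu)*log(1-mu) = 0.86*log(0.86) = -0.129708.
A* = -0.275256 + -0.129708 = -0.4050

-0.4050


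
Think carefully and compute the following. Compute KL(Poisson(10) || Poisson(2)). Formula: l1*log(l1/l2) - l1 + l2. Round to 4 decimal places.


KL divergence for Poisson:
KL = l1*log(l1/l2) - l1 + l2.
l1 = 10, l2 = 2.
log(10/2) = 1.609438.
l1*log(l1/l2) = 10 * 1.609438 = 16.094379.
KL = 16.094379 - 10 + 2 = 8.0944

8.0944


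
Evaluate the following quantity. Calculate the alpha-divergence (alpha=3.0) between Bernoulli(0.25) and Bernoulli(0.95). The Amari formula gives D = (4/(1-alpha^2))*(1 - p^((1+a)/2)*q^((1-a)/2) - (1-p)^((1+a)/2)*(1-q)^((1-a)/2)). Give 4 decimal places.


Amari alpha-divergence:
D = (4/(1-alpha^2))*(1 - p^((1+a)/2)*q^((1-a)/2) - (1-p)^((1+a)/2)*(1-q)^((1-a)/2)).
alpha = 3.0, p = 0.25, q = 0.95.
e1 = (1+alpha)/2 = 2.0, e2 = (1-alpha)/2 = -1.0.
t1 = p^e1 * q^e2 = 0.25^2.0 * 0.95^-1.0 = 0.065789.
t2 = (1-p)^e1 * (1-q)^e2 = 0.75^2.0 * 0.05^-1.0 = 11.25.
4/(1-alpha^2) = -0.5.
D = -0.5*(1 - 0.065789 - 11.25) = 5.1579

5.1579


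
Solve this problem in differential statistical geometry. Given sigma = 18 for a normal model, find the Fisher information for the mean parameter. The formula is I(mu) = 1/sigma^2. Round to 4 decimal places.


The Fisher information for the mean of a normal distribution is I(mu) = 1/sigma^2.
sigma = 18, so sigma^2 = 324.
I(mu) = 1/324 = 0.0031

0.0031


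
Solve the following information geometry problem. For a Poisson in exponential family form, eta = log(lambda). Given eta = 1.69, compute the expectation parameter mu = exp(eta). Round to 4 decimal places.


Expectation parameter for Poisson exponential family:
mu = exp(eta).
eta = 1.69.
mu = exp(1.69) = 5.4195

5.4195


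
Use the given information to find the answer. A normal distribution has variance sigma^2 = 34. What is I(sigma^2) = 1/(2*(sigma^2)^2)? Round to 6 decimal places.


Fisher information for variance: I(sigma^2) = 1/(2*sigma^4).
sigma^2 = 34, so sigma^4 = 1156.
I = 1/(2*1156) = 1/2312 = 0.000433

0.000433


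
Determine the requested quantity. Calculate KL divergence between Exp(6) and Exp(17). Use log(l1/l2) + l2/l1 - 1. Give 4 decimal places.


KL divergence for exponential family:
KL = log(l1/l2) + l2/l1 - 1.
log(6/17) = -1.041454.
17/6 = 2.833333.
KL = -1.041454 + 2.833333 - 1 = 0.7919

0.7919


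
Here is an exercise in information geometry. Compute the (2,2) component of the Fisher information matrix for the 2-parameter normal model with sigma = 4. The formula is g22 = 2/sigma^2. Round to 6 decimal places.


For the 2-parameter normal family, the Fisher metric has:
  g11 = 1/sigma^2, g22 = 2/sigma^2.
sigma = 4, sigma^2 = 16.
g22 = 0.125000

0.125000


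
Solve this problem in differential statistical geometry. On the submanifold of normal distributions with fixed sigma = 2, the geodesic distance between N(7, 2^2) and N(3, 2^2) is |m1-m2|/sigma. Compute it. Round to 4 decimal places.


On the fixed-variance normal subfamily, geodesic distance = |m1-m2|/sigma.
|7 - 3| = 4.
sigma = 2.
d = 4/2 = 2.0000

2.0000


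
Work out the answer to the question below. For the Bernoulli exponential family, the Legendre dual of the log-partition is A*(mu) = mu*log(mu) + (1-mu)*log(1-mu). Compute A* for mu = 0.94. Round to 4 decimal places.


Legendre transform for Bernoulli:
A*(mu) = mu*log(mu) + (1-mu)*log(1-mu).
mu = 0.94, 1-mu = 0.06.
mu*log(mu) = 0.94*log(0.94) = -0.058163.
(1-mu)*log(1-mu) = 0.06*log(0.06) = -0.168805.
A* = -0.058163 + -0.168805 = -0.2270

-0.2270


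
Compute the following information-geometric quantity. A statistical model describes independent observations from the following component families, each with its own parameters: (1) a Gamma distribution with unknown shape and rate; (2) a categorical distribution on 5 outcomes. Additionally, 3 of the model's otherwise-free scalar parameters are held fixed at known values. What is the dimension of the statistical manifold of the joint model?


The dimension of a statistical manifold equals the number of free
(independent) real parameters of the model. For a product of independent
blocks the parameter counts add.
- Gamma (shape, rate): 2.
- categorical on 5 outcomes (probabilities sum to 1): 5-1 = 4.
Total = 2 + 4 = 6.
3 parameter(s) fixed at known values: 6 - 3 = 3.
Dimension = 3

3


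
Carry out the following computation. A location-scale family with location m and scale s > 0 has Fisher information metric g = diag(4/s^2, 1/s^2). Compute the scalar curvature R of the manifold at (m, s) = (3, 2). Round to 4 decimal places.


The metric has the form g = (A dm^2 + B ds^2)/s^2 with A = 4, B = 1.
Substitute u = sqrt(A/B)*m: g = B*(du^2 + ds^2)/s^2, i.e. B times the
Poincare upper half-plane metric, which has constant Gaussian curvature -1.
Scaling a 2D metric by a constant c divides the Gaussian curvature by c,
so K = -1/B = -1/(1) = -1.0000 everywhere (the point (m, s) = (3, 2) is irrelevant:
the curvature is constant).
Scalar curvature in dimension 2: R = 2K = -2/(1) = -2.0000.

-2.0000


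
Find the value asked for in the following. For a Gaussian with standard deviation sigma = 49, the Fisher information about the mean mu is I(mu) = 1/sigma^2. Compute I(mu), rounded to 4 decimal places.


The Fisher information for the mean of a normal distribution is I(mu) = 1/sigma^2.
sigma = 49, so sigma^2 = 2401.
I(mu) = 1/2401 = 0.0004

0.0004


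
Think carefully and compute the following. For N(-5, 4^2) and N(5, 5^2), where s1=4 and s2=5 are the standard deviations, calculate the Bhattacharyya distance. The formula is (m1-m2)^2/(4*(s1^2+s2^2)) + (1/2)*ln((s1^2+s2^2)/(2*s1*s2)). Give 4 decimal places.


Bhattacharyya distance between two Gaussians:
DB = (m1-m2)^2/(4*(s1^2+s2^2)) + (1/2)*ln((s1^2+s2^2)/(2*s1*s2)).
(m1-m2)^2 = (-10)^2 = 100.
s1^2+s2^2 = 16 + 25 = 41.
term1 = 100/164 = 0.609756.
term2 = 0.5*ln(41/40.0) = 0.012346.
DB = 0.609756 + 0.012346 = 0.6221

0.6221


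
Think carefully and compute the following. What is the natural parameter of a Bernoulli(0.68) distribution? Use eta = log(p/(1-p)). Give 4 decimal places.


Natural parameter for Bernoulli: eta = log(p/(1-p)).
p = 0.68, 1-p = 0.32.
p/(1-p) = 2.125.
eta = log(2.125) = 0.7538

0.7538
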